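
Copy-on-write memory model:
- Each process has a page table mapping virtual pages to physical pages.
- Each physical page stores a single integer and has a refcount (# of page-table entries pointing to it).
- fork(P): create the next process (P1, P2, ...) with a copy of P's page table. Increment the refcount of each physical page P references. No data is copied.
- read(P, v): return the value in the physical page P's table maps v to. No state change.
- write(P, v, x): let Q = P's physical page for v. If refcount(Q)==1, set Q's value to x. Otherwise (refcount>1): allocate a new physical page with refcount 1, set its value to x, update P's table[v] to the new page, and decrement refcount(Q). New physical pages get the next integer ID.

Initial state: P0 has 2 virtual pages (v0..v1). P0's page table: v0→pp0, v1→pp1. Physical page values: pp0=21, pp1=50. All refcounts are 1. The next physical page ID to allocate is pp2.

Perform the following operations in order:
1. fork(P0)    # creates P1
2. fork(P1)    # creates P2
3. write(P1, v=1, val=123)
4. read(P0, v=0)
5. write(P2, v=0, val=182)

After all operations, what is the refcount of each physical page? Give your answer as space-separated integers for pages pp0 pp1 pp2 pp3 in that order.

Answer: 2 2 1 1

Derivation:
Op 1: fork(P0) -> P1. 2 ppages; refcounts: pp0:2 pp1:2
Op 2: fork(P1) -> P2. 2 ppages; refcounts: pp0:3 pp1:3
Op 3: write(P1, v1, 123). refcount(pp1)=3>1 -> COPY to pp2. 3 ppages; refcounts: pp0:3 pp1:2 pp2:1
Op 4: read(P0, v0) -> 21. No state change.
Op 5: write(P2, v0, 182). refcount(pp0)=3>1 -> COPY to pp3. 4 ppages; refcounts: pp0:2 pp1:2 pp2:1 pp3:1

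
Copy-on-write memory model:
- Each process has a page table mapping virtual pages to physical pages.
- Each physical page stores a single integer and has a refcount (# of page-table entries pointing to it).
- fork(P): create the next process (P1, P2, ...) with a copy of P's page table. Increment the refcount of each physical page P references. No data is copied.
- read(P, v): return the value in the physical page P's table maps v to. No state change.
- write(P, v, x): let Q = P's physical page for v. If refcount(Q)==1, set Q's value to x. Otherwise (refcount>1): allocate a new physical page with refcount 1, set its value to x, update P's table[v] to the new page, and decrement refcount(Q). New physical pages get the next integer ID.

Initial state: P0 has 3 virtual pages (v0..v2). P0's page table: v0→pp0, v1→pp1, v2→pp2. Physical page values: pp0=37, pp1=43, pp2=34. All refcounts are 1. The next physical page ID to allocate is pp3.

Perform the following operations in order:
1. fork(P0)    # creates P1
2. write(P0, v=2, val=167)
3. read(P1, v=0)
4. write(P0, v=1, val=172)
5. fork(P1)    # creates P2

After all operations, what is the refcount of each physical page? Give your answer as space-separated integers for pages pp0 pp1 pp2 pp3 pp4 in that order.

Answer: 3 2 2 1 1

Derivation:
Op 1: fork(P0) -> P1. 3 ppages; refcounts: pp0:2 pp1:2 pp2:2
Op 2: write(P0, v2, 167). refcount(pp2)=2>1 -> COPY to pp3. 4 ppages; refcounts: pp0:2 pp1:2 pp2:1 pp3:1
Op 3: read(P1, v0) -> 37. No state change.
Op 4: write(P0, v1, 172). refcount(pp1)=2>1 -> COPY to pp4. 5 ppages; refcounts: pp0:2 pp1:1 pp2:1 pp3:1 pp4:1
Op 5: fork(P1) -> P2. 5 ppages; refcounts: pp0:3 pp1:2 pp2:2 pp3:1 pp4:1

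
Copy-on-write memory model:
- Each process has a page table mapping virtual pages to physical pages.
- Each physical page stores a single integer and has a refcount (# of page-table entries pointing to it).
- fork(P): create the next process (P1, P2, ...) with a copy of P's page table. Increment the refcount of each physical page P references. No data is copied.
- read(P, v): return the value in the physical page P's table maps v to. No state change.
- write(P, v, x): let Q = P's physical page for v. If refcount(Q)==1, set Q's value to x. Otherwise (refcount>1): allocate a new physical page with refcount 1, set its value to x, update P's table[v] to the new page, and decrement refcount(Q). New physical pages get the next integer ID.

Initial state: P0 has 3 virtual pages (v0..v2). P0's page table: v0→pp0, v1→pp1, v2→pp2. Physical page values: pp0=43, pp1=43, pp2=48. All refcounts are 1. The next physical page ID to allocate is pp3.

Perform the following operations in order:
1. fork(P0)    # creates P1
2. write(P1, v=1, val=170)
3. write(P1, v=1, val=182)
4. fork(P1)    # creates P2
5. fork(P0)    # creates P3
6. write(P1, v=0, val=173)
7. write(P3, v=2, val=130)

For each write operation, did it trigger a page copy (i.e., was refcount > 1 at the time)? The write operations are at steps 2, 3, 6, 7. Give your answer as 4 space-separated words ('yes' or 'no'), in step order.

Op 1: fork(P0) -> P1. 3 ppages; refcounts: pp0:2 pp1:2 pp2:2
Op 2: write(P1, v1, 170). refcount(pp1)=2>1 -> COPY to pp3. 4 ppages; refcounts: pp0:2 pp1:1 pp2:2 pp3:1
Op 3: write(P1, v1, 182). refcount(pp3)=1 -> write in place. 4 ppages; refcounts: pp0:2 pp1:1 pp2:2 pp3:1
Op 4: fork(P1) -> P2. 4 ppages; refcounts: pp0:3 pp1:1 pp2:3 pp3:2
Op 5: fork(P0) -> P3. 4 ppages; refcounts: pp0:4 pp1:2 pp2:4 pp3:2
Op 6: write(P1, v0, 173). refcount(pp0)=4>1 -> COPY to pp4. 5 ppages; refcounts: pp0:3 pp1:2 pp2:4 pp3:2 pp4:1
Op 7: write(P3, v2, 130). refcount(pp2)=4>1 -> COPY to pp5. 6 ppages; refcounts: pp0:3 pp1:2 pp2:3 pp3:2 pp4:1 pp5:1

yes no yes yes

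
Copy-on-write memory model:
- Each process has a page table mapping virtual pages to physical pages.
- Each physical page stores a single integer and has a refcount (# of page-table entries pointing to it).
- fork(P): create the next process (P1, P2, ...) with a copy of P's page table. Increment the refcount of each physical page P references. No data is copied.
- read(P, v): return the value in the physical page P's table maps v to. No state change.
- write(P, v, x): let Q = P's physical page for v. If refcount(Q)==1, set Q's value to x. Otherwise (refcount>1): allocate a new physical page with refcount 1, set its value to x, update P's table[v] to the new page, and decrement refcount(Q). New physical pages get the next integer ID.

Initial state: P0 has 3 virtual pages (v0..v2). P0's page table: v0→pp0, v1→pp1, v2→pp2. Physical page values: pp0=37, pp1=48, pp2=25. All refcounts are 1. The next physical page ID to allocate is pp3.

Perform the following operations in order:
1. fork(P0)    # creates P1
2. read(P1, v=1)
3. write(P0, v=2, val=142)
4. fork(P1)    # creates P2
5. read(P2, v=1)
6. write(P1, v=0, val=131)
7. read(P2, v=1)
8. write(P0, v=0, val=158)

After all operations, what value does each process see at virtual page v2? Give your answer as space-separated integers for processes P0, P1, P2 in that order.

Answer: 142 25 25

Derivation:
Op 1: fork(P0) -> P1. 3 ppages; refcounts: pp0:2 pp1:2 pp2:2
Op 2: read(P1, v1) -> 48. No state change.
Op 3: write(P0, v2, 142). refcount(pp2)=2>1 -> COPY to pp3. 4 ppages; refcounts: pp0:2 pp1:2 pp2:1 pp3:1
Op 4: fork(P1) -> P2. 4 ppages; refcounts: pp0:3 pp1:3 pp2:2 pp3:1
Op 5: read(P2, v1) -> 48. No state change.
Op 6: write(P1, v0, 131). refcount(pp0)=3>1 -> COPY to pp4. 5 ppages; refcounts: pp0:2 pp1:3 pp2:2 pp3:1 pp4:1
Op 7: read(P2, v1) -> 48. No state change.
Op 8: write(P0, v0, 158). refcount(pp0)=2>1 -> COPY to pp5. 6 ppages; refcounts: pp0:1 pp1:3 pp2:2 pp3:1 pp4:1 pp5:1
P0: v2 -> pp3 = 142
P1: v2 -> pp2 = 25
P2: v2 -> pp2 = 25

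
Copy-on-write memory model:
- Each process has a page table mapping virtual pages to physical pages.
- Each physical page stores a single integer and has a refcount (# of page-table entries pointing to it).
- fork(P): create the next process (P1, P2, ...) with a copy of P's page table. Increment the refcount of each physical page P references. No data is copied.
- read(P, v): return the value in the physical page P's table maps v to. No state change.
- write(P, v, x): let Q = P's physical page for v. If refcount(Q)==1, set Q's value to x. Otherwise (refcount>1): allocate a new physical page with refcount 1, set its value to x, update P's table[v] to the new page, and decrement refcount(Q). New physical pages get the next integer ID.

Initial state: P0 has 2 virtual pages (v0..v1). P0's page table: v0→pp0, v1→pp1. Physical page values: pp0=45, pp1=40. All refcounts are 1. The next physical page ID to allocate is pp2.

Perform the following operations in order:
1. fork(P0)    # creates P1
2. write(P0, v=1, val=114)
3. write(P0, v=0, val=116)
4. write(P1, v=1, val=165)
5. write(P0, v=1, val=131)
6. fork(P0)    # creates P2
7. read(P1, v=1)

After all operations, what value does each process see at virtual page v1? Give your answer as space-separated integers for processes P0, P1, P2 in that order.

Op 1: fork(P0) -> P1. 2 ppages; refcounts: pp0:2 pp1:2
Op 2: write(P0, v1, 114). refcount(pp1)=2>1 -> COPY to pp2. 3 ppages; refcounts: pp0:2 pp1:1 pp2:1
Op 3: write(P0, v0, 116). refcount(pp0)=2>1 -> COPY to pp3. 4 ppages; refcounts: pp0:1 pp1:1 pp2:1 pp3:1
Op 4: write(P1, v1, 165). refcount(pp1)=1 -> write in place. 4 ppages; refcounts: pp0:1 pp1:1 pp2:1 pp3:1
Op 5: write(P0, v1, 131). refcount(pp2)=1 -> write in place. 4 ppages; refcounts: pp0:1 pp1:1 pp2:1 pp3:1
Op 6: fork(P0) -> P2. 4 ppages; refcounts: pp0:1 pp1:1 pp2:2 pp3:2
Op 7: read(P1, v1) -> 165. No state change.
P0: v1 -> pp2 = 131
P1: v1 -> pp1 = 165
P2: v1 -> pp2 = 131

Answer: 131 165 131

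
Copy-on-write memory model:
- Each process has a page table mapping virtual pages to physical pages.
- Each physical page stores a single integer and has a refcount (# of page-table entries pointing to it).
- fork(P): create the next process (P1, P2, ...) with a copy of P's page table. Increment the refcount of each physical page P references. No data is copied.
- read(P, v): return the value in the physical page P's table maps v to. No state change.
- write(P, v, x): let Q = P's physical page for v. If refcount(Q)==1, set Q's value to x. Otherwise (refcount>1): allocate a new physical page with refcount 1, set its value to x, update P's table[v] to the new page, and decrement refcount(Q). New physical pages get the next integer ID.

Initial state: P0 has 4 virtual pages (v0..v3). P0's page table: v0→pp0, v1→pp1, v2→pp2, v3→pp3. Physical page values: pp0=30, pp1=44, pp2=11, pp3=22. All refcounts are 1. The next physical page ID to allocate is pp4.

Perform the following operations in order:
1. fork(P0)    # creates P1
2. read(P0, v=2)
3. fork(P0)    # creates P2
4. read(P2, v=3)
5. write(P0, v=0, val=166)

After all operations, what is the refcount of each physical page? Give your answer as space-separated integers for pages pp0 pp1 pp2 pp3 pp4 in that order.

Answer: 2 3 3 3 1

Derivation:
Op 1: fork(P0) -> P1. 4 ppages; refcounts: pp0:2 pp1:2 pp2:2 pp3:2
Op 2: read(P0, v2) -> 11. No state change.
Op 3: fork(P0) -> P2. 4 ppages; refcounts: pp0:3 pp1:3 pp2:3 pp3:3
Op 4: read(P2, v3) -> 22. No state change.
Op 5: write(P0, v0, 166). refcount(pp0)=3>1 -> COPY to pp4. 5 ppages; refcounts: pp0:2 pp1:3 pp2:3 pp3:3 pp4:1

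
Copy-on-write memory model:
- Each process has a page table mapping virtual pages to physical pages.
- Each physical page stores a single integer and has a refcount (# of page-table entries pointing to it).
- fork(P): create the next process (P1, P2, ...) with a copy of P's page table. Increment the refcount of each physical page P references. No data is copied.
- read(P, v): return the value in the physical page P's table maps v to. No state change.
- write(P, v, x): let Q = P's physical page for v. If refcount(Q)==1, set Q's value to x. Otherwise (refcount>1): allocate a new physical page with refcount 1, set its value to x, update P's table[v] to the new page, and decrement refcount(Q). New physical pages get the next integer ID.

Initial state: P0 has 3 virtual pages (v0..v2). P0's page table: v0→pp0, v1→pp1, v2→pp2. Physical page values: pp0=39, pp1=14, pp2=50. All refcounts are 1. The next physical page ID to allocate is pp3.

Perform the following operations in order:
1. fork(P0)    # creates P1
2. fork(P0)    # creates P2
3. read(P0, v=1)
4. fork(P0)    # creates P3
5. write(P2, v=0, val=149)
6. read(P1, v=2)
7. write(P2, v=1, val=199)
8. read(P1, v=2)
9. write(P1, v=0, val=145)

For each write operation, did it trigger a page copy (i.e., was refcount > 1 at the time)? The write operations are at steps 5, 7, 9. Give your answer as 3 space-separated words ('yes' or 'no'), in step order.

Op 1: fork(P0) -> P1. 3 ppages; refcounts: pp0:2 pp1:2 pp2:2
Op 2: fork(P0) -> P2. 3 ppages; refcounts: pp0:3 pp1:3 pp2:3
Op 3: read(P0, v1) -> 14. No state change.
Op 4: fork(P0) -> P3. 3 ppages; refcounts: pp0:4 pp1:4 pp2:4
Op 5: write(P2, v0, 149). refcount(pp0)=4>1 -> COPY to pp3. 4 ppages; refcounts: pp0:3 pp1:4 pp2:4 pp3:1
Op 6: read(P1, v2) -> 50. No state change.
Op 7: write(P2, v1, 199). refcount(pp1)=4>1 -> COPY to pp4. 5 ppages; refcounts: pp0:3 pp1:3 pp2:4 pp3:1 pp4:1
Op 8: read(P1, v2) -> 50. No state change.
Op 9: write(P1, v0, 145). refcount(pp0)=3>1 -> COPY to pp5. 6 ppages; refcounts: pp0:2 pp1:3 pp2:4 pp3:1 pp4:1 pp5:1

yes yes yes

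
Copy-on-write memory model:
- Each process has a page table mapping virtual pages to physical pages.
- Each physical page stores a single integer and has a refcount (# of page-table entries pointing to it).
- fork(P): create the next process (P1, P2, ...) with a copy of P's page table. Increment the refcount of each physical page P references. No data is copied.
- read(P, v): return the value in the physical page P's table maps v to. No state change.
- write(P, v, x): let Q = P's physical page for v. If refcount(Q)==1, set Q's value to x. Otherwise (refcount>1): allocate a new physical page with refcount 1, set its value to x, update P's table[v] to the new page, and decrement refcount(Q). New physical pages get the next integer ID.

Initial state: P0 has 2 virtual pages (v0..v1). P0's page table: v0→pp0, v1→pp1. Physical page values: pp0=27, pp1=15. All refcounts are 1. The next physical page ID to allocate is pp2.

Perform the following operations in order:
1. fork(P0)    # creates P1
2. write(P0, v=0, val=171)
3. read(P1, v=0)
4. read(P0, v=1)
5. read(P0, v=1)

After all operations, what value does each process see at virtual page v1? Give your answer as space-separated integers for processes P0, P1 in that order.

Op 1: fork(P0) -> P1. 2 ppages; refcounts: pp0:2 pp1:2
Op 2: write(P0, v0, 171). refcount(pp0)=2>1 -> COPY to pp2. 3 ppages; refcounts: pp0:1 pp1:2 pp2:1
Op 3: read(P1, v0) -> 27. No state change.
Op 4: read(P0, v1) -> 15. No state change.
Op 5: read(P0, v1) -> 15. No state change.
P0: v1 -> pp1 = 15
P1: v1 -> pp1 = 15

Answer: 15 15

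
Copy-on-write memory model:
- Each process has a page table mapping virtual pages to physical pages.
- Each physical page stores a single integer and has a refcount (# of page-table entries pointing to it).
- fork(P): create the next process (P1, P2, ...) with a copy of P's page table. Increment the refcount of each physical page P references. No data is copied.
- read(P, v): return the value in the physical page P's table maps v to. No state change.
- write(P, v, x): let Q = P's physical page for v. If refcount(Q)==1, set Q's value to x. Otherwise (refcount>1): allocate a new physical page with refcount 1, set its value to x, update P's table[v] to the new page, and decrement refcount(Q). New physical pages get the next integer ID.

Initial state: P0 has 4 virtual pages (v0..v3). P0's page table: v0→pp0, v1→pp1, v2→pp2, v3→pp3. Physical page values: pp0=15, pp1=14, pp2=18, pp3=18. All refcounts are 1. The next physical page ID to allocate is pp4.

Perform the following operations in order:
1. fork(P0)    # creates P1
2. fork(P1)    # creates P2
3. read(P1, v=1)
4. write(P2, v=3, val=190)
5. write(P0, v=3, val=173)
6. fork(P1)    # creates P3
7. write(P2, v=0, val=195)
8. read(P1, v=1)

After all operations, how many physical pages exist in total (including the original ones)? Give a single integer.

Op 1: fork(P0) -> P1. 4 ppages; refcounts: pp0:2 pp1:2 pp2:2 pp3:2
Op 2: fork(P1) -> P2. 4 ppages; refcounts: pp0:3 pp1:3 pp2:3 pp3:3
Op 3: read(P1, v1) -> 14. No state change.
Op 4: write(P2, v3, 190). refcount(pp3)=3>1 -> COPY to pp4. 5 ppages; refcounts: pp0:3 pp1:3 pp2:3 pp3:2 pp4:1
Op 5: write(P0, v3, 173). refcount(pp3)=2>1 -> COPY to pp5. 6 ppages; refcounts: pp0:3 pp1:3 pp2:3 pp3:1 pp4:1 pp5:1
Op 6: fork(P1) -> P3. 6 ppages; refcounts: pp0:4 pp1:4 pp2:4 pp3:2 pp4:1 pp5:1
Op 7: write(P2, v0, 195). refcount(pp0)=4>1 -> COPY to pp6. 7 ppages; refcounts: pp0:3 pp1:4 pp2:4 pp3:2 pp4:1 pp5:1 pp6:1
Op 8: read(P1, v1) -> 14. No state change.

Answer: 7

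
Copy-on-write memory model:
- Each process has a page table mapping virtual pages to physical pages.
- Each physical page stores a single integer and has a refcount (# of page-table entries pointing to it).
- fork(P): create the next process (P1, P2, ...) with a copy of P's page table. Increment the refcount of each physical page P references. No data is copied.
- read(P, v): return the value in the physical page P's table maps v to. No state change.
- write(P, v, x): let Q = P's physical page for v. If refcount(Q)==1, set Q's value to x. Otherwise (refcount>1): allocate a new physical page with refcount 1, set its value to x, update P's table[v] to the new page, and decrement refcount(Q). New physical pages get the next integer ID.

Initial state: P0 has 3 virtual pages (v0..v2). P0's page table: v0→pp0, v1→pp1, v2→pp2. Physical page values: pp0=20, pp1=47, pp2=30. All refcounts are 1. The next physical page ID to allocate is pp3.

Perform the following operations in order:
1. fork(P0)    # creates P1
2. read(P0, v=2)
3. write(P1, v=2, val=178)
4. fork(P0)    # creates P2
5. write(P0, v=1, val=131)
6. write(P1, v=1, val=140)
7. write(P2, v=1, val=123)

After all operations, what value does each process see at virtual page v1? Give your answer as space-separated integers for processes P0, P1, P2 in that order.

Op 1: fork(P0) -> P1. 3 ppages; refcounts: pp0:2 pp1:2 pp2:2
Op 2: read(P0, v2) -> 30. No state change.
Op 3: write(P1, v2, 178). refcount(pp2)=2>1 -> COPY to pp3. 4 ppages; refcounts: pp0:2 pp1:2 pp2:1 pp3:1
Op 4: fork(P0) -> P2. 4 ppages; refcounts: pp0:3 pp1:3 pp2:2 pp3:1
Op 5: write(P0, v1, 131). refcount(pp1)=3>1 -> COPY to pp4. 5 ppages; refcounts: pp0:3 pp1:2 pp2:2 pp3:1 pp4:1
Op 6: write(P1, v1, 140). refcount(pp1)=2>1 -> COPY to pp5. 6 ppages; refcounts: pp0:3 pp1:1 pp2:2 pp3:1 pp4:1 pp5:1
Op 7: write(P2, v1, 123). refcount(pp1)=1 -> write in place. 6 ppages; refcounts: pp0:3 pp1:1 pp2:2 pp3:1 pp4:1 pp5:1
P0: v1 -> pp4 = 131
P1: v1 -> pp5 = 140
P2: v1 -> pp1 = 123

Answer: 131 140 123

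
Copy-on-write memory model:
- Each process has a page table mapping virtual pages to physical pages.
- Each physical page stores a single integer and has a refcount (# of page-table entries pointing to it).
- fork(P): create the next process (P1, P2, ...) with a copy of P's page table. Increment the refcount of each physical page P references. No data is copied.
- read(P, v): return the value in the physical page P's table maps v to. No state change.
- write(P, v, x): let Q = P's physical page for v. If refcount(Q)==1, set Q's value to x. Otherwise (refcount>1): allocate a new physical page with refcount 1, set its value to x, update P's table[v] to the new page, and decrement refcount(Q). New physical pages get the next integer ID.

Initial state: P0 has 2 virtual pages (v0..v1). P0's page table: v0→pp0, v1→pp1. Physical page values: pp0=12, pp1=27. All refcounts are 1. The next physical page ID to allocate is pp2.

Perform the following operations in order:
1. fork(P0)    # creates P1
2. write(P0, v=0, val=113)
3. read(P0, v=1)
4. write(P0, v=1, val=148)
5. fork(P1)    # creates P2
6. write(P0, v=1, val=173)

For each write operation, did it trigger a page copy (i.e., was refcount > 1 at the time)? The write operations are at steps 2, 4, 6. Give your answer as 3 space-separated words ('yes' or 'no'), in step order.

Op 1: fork(P0) -> P1. 2 ppages; refcounts: pp0:2 pp1:2
Op 2: write(P0, v0, 113). refcount(pp0)=2>1 -> COPY to pp2. 3 ppages; refcounts: pp0:1 pp1:2 pp2:1
Op 3: read(P0, v1) -> 27. No state change.
Op 4: write(P0, v1, 148). refcount(pp1)=2>1 -> COPY to pp3. 4 ppages; refcounts: pp0:1 pp1:1 pp2:1 pp3:1
Op 5: fork(P1) -> P2. 4 ppages; refcounts: pp0:2 pp1:2 pp2:1 pp3:1
Op 6: write(P0, v1, 173). refcount(pp3)=1 -> write in place. 4 ppages; refcounts: pp0:2 pp1:2 pp2:1 pp3:1

yes yes no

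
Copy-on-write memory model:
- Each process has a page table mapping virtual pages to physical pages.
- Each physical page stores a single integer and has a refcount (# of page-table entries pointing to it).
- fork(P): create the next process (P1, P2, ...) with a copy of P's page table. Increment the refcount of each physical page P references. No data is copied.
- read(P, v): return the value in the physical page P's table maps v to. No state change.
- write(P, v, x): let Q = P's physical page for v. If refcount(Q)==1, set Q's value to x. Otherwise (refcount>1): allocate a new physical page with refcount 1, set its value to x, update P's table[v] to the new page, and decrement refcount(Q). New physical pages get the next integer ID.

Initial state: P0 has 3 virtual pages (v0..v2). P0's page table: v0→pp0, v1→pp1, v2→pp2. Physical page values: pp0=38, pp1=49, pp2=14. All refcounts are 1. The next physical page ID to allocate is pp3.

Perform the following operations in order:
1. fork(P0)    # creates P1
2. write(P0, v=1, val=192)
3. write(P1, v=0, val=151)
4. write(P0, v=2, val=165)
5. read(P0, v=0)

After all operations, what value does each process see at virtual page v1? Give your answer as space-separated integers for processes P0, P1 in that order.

Op 1: fork(P0) -> P1. 3 ppages; refcounts: pp0:2 pp1:2 pp2:2
Op 2: write(P0, v1, 192). refcount(pp1)=2>1 -> COPY to pp3. 4 ppages; refcounts: pp0:2 pp1:1 pp2:2 pp3:1
Op 3: write(P1, v0, 151). refcount(pp0)=2>1 -> COPY to pp4. 5 ppages; refcounts: pp0:1 pp1:1 pp2:2 pp3:1 pp4:1
Op 4: write(P0, v2, 165). refcount(pp2)=2>1 -> COPY to pp5. 6 ppages; refcounts: pp0:1 pp1:1 pp2:1 pp3:1 pp4:1 pp5:1
Op 5: read(P0, v0) -> 38. No state change.
P0: v1 -> pp3 = 192
P1: v1 -> pp1 = 49

Answer: 192 49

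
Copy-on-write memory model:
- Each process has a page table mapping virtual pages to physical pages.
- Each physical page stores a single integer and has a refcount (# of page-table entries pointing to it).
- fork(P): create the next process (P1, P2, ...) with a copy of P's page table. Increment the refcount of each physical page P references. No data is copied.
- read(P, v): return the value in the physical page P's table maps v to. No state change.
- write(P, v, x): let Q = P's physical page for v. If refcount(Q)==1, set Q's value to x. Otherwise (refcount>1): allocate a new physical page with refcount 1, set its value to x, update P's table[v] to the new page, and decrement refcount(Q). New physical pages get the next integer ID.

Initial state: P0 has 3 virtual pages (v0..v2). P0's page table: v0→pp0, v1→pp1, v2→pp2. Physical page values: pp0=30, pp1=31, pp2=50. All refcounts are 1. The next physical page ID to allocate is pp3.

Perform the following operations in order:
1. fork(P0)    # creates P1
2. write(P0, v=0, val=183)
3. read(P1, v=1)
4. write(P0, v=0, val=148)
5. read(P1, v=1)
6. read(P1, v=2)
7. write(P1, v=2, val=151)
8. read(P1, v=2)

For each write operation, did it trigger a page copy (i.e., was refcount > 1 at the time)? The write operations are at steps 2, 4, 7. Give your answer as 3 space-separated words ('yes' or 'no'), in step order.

Op 1: fork(P0) -> P1. 3 ppages; refcounts: pp0:2 pp1:2 pp2:2
Op 2: write(P0, v0, 183). refcount(pp0)=2>1 -> COPY to pp3. 4 ppages; refcounts: pp0:1 pp1:2 pp2:2 pp3:1
Op 3: read(P1, v1) -> 31. No state change.
Op 4: write(P0, v0, 148). refcount(pp3)=1 -> write in place. 4 ppages; refcounts: pp0:1 pp1:2 pp2:2 pp3:1
Op 5: read(P1, v1) -> 31. No state change.
Op 6: read(P1, v2) -> 50. No state change.
Op 7: write(P1, v2, 151). refcount(pp2)=2>1 -> COPY to pp4. 5 ppages; refcounts: pp0:1 pp1:2 pp2:1 pp3:1 pp4:1
Op 8: read(P1, v2) -> 151. No state change.

yes no yes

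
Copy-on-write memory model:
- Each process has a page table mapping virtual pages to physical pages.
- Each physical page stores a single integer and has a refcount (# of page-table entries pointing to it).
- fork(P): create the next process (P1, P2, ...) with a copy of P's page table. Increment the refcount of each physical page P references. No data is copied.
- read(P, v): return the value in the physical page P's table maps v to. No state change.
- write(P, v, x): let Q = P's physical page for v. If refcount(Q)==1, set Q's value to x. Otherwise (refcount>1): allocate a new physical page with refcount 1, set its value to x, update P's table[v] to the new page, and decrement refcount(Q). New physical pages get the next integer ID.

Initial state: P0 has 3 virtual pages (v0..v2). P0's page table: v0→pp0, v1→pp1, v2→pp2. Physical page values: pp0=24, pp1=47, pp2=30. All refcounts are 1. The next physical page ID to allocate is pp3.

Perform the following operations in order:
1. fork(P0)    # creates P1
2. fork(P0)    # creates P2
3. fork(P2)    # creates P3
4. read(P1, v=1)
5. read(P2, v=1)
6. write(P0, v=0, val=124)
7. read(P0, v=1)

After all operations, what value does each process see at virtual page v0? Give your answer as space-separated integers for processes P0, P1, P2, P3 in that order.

Answer: 124 24 24 24

Derivation:
Op 1: fork(P0) -> P1. 3 ppages; refcounts: pp0:2 pp1:2 pp2:2
Op 2: fork(P0) -> P2. 3 ppages; refcounts: pp0:3 pp1:3 pp2:3
Op 3: fork(P2) -> P3. 3 ppages; refcounts: pp0:4 pp1:4 pp2:4
Op 4: read(P1, v1) -> 47. No state change.
Op 5: read(P2, v1) -> 47. No state change.
Op 6: write(P0, v0, 124). refcount(pp0)=4>1 -> COPY to pp3. 4 ppages; refcounts: pp0:3 pp1:4 pp2:4 pp3:1
Op 7: read(P0, v1) -> 47. No state change.
P0: v0 -> pp3 = 124
P1: v0 -> pp0 = 24
P2: v0 -> pp0 = 24
P3: v0 -> pp0 = 24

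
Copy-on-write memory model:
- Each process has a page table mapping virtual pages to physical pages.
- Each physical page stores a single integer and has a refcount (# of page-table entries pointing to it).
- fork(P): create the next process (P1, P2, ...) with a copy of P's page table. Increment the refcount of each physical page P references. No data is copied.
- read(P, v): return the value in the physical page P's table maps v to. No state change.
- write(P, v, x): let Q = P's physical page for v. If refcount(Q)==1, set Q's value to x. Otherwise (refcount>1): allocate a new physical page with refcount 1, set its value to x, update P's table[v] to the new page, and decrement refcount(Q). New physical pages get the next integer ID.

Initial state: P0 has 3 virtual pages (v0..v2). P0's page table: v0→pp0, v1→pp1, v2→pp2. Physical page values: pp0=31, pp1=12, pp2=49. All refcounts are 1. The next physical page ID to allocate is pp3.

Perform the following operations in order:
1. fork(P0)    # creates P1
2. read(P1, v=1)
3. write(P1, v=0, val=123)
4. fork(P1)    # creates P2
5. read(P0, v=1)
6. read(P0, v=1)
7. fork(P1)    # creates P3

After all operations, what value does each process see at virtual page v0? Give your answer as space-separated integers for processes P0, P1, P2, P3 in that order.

Op 1: fork(P0) -> P1. 3 ppages; refcounts: pp0:2 pp1:2 pp2:2
Op 2: read(P1, v1) -> 12. No state change.
Op 3: write(P1, v0, 123). refcount(pp0)=2>1 -> COPY to pp3. 4 ppages; refcounts: pp0:1 pp1:2 pp2:2 pp3:1
Op 4: fork(P1) -> P2. 4 ppages; refcounts: pp0:1 pp1:3 pp2:3 pp3:2
Op 5: read(P0, v1) -> 12. No state change.
Op 6: read(P0, v1) -> 12. No state change.
Op 7: fork(P1) -> P3. 4 ppages; refcounts: pp0:1 pp1:4 pp2:4 pp3:3
P0: v0 -> pp0 = 31
P1: v0 -> pp3 = 123
P2: v0 -> pp3 = 123
P3: v0 -> pp3 = 123

Answer: 31 123 123 123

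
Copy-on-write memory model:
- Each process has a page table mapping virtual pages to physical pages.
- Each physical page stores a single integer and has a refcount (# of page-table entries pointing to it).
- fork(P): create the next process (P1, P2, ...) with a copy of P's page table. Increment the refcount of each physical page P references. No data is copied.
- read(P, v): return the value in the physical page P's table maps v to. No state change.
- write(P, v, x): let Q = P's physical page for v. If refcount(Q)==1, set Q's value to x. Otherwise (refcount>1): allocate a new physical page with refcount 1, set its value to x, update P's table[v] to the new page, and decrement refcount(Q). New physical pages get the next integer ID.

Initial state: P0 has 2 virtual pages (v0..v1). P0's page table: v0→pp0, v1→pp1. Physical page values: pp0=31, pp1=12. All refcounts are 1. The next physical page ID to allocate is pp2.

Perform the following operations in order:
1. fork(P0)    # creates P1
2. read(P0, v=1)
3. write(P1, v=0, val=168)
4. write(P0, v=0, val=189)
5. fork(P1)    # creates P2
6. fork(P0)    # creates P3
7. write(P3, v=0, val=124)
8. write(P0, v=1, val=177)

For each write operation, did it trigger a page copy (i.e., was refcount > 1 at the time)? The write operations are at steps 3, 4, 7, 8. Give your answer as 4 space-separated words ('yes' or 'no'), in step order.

Op 1: fork(P0) -> P1. 2 ppages; refcounts: pp0:2 pp1:2
Op 2: read(P0, v1) -> 12. No state change.
Op 3: write(P1, v0, 168). refcount(pp0)=2>1 -> COPY to pp2. 3 ppages; refcounts: pp0:1 pp1:2 pp2:1
Op 4: write(P0, v0, 189). refcount(pp0)=1 -> write in place. 3 ppages; refcounts: pp0:1 pp1:2 pp2:1
Op 5: fork(P1) -> P2. 3 ppages; refcounts: pp0:1 pp1:3 pp2:2
Op 6: fork(P0) -> P3. 3 ppages; refcounts: pp0:2 pp1:4 pp2:2
Op 7: write(P3, v0, 124). refcount(pp0)=2>1 -> COPY to pp3. 4 ppages; refcounts: pp0:1 pp1:4 pp2:2 pp3:1
Op 8: write(P0, v1, 177). refcount(pp1)=4>1 -> COPY to pp4. 5 ppages; refcounts: pp0:1 pp1:3 pp2:2 pp3:1 pp4:1

yes no yes yes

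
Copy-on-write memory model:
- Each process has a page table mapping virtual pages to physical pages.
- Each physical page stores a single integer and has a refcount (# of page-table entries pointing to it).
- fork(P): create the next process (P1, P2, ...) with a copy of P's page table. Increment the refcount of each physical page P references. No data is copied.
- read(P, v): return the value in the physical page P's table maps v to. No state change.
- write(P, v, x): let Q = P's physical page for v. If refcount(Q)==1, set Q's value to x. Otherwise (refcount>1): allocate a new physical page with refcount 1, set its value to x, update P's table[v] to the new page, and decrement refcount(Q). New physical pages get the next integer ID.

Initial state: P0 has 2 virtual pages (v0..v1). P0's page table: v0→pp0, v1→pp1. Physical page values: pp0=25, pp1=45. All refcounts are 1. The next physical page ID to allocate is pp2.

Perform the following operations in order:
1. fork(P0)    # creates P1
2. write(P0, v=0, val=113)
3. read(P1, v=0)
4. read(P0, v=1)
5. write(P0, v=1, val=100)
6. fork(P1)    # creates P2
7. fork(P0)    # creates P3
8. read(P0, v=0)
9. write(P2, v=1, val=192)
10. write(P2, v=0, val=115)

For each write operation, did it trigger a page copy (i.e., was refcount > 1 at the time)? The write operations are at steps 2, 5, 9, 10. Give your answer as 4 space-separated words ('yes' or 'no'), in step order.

Op 1: fork(P0) -> P1. 2 ppages; refcounts: pp0:2 pp1:2
Op 2: write(P0, v0, 113). refcount(pp0)=2>1 -> COPY to pp2. 3 ppages; refcounts: pp0:1 pp1:2 pp2:1
Op 3: read(P1, v0) -> 25. No state change.
Op 4: read(P0, v1) -> 45. No state change.
Op 5: write(P0, v1, 100). refcount(pp1)=2>1 -> COPY to pp3. 4 ppages; refcounts: pp0:1 pp1:1 pp2:1 pp3:1
Op 6: fork(P1) -> P2. 4 ppages; refcounts: pp0:2 pp1:2 pp2:1 pp3:1
Op 7: fork(P0) -> P3. 4 ppages; refcounts: pp0:2 pp1:2 pp2:2 pp3:2
Op 8: read(P0, v0) -> 113. No state change.
Op 9: write(P2, v1, 192). refcount(pp1)=2>1 -> COPY to pp4. 5 ppages; refcounts: pp0:2 pp1:1 pp2:2 pp3:2 pp4:1
Op 10: write(P2, v0, 115). refcount(pp0)=2>1 -> COPY to pp5. 6 ppages; refcounts: pp0:1 pp1:1 pp2:2 pp3:2 pp4:1 pp5:1

yes yes yes yes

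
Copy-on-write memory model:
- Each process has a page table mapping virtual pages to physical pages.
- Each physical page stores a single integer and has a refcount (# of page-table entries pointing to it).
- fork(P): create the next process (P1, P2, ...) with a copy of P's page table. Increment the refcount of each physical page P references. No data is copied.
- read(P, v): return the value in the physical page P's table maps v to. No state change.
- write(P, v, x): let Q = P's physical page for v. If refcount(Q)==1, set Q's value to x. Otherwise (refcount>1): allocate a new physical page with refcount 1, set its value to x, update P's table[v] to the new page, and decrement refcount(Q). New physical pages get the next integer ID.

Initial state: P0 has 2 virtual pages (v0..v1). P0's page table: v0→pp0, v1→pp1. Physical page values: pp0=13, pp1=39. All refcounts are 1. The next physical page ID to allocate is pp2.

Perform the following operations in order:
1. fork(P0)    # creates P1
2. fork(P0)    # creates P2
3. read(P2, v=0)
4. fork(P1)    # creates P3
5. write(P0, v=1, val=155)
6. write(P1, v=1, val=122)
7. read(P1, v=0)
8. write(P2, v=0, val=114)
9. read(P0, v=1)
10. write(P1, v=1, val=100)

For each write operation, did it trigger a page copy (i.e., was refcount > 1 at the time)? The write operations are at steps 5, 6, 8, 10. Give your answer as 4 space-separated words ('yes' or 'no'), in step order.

Op 1: fork(P0) -> P1. 2 ppages; refcounts: pp0:2 pp1:2
Op 2: fork(P0) -> P2. 2 ppages; refcounts: pp0:3 pp1:3
Op 3: read(P2, v0) -> 13. No state change.
Op 4: fork(P1) -> P3. 2 ppages; refcounts: pp0:4 pp1:4
Op 5: write(P0, v1, 155). refcount(pp1)=4>1 -> COPY to pp2. 3 ppages; refcounts: pp0:4 pp1:3 pp2:1
Op 6: write(P1, v1, 122). refcount(pp1)=3>1 -> COPY to pp3. 4 ppages; refcounts: pp0:4 pp1:2 pp2:1 pp3:1
Op 7: read(P1, v0) -> 13. No state change.
Op 8: write(P2, v0, 114). refcount(pp0)=4>1 -> COPY to pp4. 5 ppages; refcounts: pp0:3 pp1:2 pp2:1 pp3:1 pp4:1
Op 9: read(P0, v1) -> 155. No state change.
Op 10: write(P1, v1, 100). refcount(pp3)=1 -> write in place. 5 ppages; refcounts: pp0:3 pp1:2 pp2:1 pp3:1 pp4:1

yes yes yes no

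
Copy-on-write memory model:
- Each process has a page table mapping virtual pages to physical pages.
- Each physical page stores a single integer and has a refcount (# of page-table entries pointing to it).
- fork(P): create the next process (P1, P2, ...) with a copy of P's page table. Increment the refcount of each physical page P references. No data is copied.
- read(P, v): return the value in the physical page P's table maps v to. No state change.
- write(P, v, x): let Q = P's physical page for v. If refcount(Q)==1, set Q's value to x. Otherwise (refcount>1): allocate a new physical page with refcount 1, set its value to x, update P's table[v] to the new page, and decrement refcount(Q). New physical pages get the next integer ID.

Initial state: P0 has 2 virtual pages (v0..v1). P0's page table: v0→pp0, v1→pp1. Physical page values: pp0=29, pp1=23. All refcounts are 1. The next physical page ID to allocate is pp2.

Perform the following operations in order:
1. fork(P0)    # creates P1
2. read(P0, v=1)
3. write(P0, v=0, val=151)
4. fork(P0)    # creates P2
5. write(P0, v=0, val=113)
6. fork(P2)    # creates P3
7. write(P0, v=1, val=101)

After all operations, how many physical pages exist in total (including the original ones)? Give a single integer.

Op 1: fork(P0) -> P1. 2 ppages; refcounts: pp0:2 pp1:2
Op 2: read(P0, v1) -> 23. No state change.
Op 3: write(P0, v0, 151). refcount(pp0)=2>1 -> COPY to pp2. 3 ppages; refcounts: pp0:1 pp1:2 pp2:1
Op 4: fork(P0) -> P2. 3 ppages; refcounts: pp0:1 pp1:3 pp2:2
Op 5: write(P0, v0, 113). refcount(pp2)=2>1 -> COPY to pp3. 4 ppages; refcounts: pp0:1 pp1:3 pp2:1 pp3:1
Op 6: fork(P2) -> P3. 4 ppages; refcounts: pp0:1 pp1:4 pp2:2 pp3:1
Op 7: write(P0, v1, 101). refcount(pp1)=4>1 -> COPY to pp4. 5 ppages; refcounts: pp0:1 pp1:3 pp2:2 pp3:1 pp4:1

Answer: 5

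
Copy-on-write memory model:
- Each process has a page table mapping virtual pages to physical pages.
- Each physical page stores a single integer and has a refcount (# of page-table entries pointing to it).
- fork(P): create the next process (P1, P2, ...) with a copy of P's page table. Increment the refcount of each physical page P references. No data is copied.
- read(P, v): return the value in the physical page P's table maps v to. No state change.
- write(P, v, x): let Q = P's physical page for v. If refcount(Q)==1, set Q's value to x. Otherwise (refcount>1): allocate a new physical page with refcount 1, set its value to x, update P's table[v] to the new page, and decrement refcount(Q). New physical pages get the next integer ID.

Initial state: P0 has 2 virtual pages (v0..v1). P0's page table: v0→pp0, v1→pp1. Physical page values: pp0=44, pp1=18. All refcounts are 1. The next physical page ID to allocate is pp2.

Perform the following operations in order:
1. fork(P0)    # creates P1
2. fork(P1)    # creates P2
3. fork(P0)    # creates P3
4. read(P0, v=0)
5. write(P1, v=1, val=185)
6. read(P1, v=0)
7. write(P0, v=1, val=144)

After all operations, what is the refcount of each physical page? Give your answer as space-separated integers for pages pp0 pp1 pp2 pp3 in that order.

Answer: 4 2 1 1

Derivation:
Op 1: fork(P0) -> P1. 2 ppages; refcounts: pp0:2 pp1:2
Op 2: fork(P1) -> P2. 2 ppages; refcounts: pp0:3 pp1:3
Op 3: fork(P0) -> P3. 2 ppages; refcounts: pp0:4 pp1:4
Op 4: read(P0, v0) -> 44. No state change.
Op 5: write(P1, v1, 185). refcount(pp1)=4>1 -> COPY to pp2. 3 ppages; refcounts: pp0:4 pp1:3 pp2:1
Op 6: read(P1, v0) -> 44. No state change.
Op 7: write(P0, v1, 144). refcount(pp1)=3>1 -> COPY to pp3. 4 ppages; refcounts: pp0:4 pp1:2 pp2:1 pp3:1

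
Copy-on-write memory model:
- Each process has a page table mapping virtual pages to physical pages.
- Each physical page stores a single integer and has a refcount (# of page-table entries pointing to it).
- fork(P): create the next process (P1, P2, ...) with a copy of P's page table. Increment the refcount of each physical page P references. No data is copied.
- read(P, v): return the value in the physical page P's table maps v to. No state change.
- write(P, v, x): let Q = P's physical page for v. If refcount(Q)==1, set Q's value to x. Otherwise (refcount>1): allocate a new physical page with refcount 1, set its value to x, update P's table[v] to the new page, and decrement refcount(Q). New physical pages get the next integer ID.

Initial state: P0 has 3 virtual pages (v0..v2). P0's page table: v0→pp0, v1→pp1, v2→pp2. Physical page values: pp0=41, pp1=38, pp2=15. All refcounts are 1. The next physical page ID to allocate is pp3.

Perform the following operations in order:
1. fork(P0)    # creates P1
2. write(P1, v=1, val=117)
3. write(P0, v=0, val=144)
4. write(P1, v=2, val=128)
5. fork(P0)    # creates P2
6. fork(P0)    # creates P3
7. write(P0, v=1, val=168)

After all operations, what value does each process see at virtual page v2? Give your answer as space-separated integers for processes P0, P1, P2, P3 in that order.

Answer: 15 128 15 15

Derivation:
Op 1: fork(P0) -> P1. 3 ppages; refcounts: pp0:2 pp1:2 pp2:2
Op 2: write(P1, v1, 117). refcount(pp1)=2>1 -> COPY to pp3. 4 ppages; refcounts: pp0:2 pp1:1 pp2:2 pp3:1
Op 3: write(P0, v0, 144). refcount(pp0)=2>1 -> COPY to pp4. 5 ppages; refcounts: pp0:1 pp1:1 pp2:2 pp3:1 pp4:1
Op 4: write(P1, v2, 128). refcount(pp2)=2>1 -> COPY to pp5. 6 ppages; refcounts: pp0:1 pp1:1 pp2:1 pp3:1 pp4:1 pp5:1
Op 5: fork(P0) -> P2. 6 ppages; refcounts: pp0:1 pp1:2 pp2:2 pp3:1 pp4:2 pp5:1
Op 6: fork(P0) -> P3. 6 ppages; refcounts: pp0:1 pp1:3 pp2:3 pp3:1 pp4:3 pp5:1
Op 7: write(P0, v1, 168). refcount(pp1)=3>1 -> COPY to pp6. 7 ppages; refcounts: pp0:1 pp1:2 pp2:3 pp3:1 pp4:3 pp5:1 pp6:1
P0: v2 -> pp2 = 15
P1: v2 -> pp5 = 128
P2: v2 -> pp2 = 15
P3: v2 -> pp2 = 15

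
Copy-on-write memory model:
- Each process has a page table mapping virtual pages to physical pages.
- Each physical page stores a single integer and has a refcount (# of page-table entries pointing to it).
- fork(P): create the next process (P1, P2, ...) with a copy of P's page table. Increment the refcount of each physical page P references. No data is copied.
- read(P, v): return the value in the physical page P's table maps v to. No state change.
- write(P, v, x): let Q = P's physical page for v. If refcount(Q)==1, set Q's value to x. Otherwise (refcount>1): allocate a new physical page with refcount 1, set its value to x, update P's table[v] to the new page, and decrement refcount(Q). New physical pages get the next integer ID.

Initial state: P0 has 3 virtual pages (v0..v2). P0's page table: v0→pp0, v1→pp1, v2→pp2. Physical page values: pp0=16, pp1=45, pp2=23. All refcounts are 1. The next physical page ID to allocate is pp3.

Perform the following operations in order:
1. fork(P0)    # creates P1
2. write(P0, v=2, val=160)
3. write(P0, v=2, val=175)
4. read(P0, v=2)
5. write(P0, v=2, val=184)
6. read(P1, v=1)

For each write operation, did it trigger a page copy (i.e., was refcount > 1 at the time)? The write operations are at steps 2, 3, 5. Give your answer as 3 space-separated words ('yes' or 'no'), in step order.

Op 1: fork(P0) -> P1. 3 ppages; refcounts: pp0:2 pp1:2 pp2:2
Op 2: write(P0, v2, 160). refcount(pp2)=2>1 -> COPY to pp3. 4 ppages; refcounts: pp0:2 pp1:2 pp2:1 pp3:1
Op 3: write(P0, v2, 175). refcount(pp3)=1 -> write in place. 4 ppages; refcounts: pp0:2 pp1:2 pp2:1 pp3:1
Op 4: read(P0, v2) -> 175. No state change.
Op 5: write(P0, v2, 184). refcount(pp3)=1 -> write in place. 4 ppages; refcounts: pp0:2 pp1:2 pp2:1 pp3:1
Op 6: read(P1, v1) -> 45. No state change.

yes no no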